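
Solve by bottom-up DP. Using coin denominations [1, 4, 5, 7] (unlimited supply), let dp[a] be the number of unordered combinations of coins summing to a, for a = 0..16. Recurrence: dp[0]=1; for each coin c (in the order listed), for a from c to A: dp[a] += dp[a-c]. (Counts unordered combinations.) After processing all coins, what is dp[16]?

after  coin     0     1     2     3     4     5     6     7     8     9    10    11    12    13    14    15    16
          1     1     1     1     1     1     1     1     1     1     1     1     1     1     1     1     1     1
          4     1     1     1     1     2     2     2     2     3     3     3     3     4     4     4     4     5
          5     1     1     1     1     2     3     3     3     4     5     6     6     7     8     9    10    11
          7     1     1     1     1     2     3     3     4     5     6     7     8    10    11    13    15    17

17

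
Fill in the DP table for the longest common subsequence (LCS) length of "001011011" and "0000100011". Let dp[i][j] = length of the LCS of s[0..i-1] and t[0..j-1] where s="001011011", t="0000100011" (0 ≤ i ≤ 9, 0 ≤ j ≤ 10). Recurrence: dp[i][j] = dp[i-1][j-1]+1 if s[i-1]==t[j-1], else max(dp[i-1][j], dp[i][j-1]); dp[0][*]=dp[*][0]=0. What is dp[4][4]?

   ''  0  0  0  0  1  0  0  0  1  1
''  0  0  0  0  0  0  0  0  0  0  0
 0  0  1  1  1  1  1  1  1  1  1  1
 0  0  1  2  2  2  2  2  2  2  2  2
 1  0  1  2  2  2  3  3  3  3  3  3
 0  0  1  2  3  3  3  4  4  4  4  4
 1  0  1  2  3  3  4  4  4  4  5  5
 1  0  1  2  3  3  4  4  4  4  5  6
 0  0  1  2  3  4  4  5  5  5  5  6
 1  0  1  2  3  4  5  5  5  5  6  6
 1  0  1  2  3  4  5  5  5  5  6  7

3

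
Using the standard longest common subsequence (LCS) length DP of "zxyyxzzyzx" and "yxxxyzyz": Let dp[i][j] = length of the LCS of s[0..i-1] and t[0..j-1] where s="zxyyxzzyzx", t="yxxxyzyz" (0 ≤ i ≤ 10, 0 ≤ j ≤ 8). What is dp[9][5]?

   ''  y  x  x  x  y  z  y  z
''  0  0  0  0  0  0  0  0  0
 z  0  0  0  0  0  0  1  1  1
 x  0  0  1  1  1  1  1  1  1
 y  0  1  1  1  1  2  2  2  2
 y  0  1  1  1  1  2  2  3  3
 x  0  1  2  2  2  2  2  3  3
 z  0  1  2  2  2  2  3  3  4
 z  0  1  2  2  2  2  3  3  4
 y  0  1  2  2  2  3  3  4  4
 z  0  1  2  2  2  3  4  4  5
 x  0  1  2  3  3  3  4  4  5

3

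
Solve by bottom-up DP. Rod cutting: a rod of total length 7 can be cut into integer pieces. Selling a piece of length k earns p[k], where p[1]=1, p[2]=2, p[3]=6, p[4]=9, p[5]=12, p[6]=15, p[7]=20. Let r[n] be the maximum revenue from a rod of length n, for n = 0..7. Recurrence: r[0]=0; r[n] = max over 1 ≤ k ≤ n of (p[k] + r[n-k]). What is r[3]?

   n    0    1    2    3    4    5    6    7
r[n]    0    1    2    6    9   12   15   20

6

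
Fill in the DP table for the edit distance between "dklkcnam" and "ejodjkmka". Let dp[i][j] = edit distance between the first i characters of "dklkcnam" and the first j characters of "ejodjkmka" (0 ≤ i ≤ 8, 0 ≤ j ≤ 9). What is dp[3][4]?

4

   ''  e  j  o  d  j  k  m  k  a
''  0  1  2  3  4  5  6  7  8  9
 d  1  1  2  3  3  4  5  6  7  8
 k  2  2  2  3  4  4  4  5  6  7
 l  3  3  3  3  4  5  5  5  6  7
 k  4  4  4  4  4  5  5  6  5  6
 c  5  5  5  5  5  5  6  6  6  6
 n  6  6  6  6  6  6  6  7  7  7
 a  7  7  7  7  7  7  7  7  8  7
 m  8  8  8  8  8  8  8  7  8  8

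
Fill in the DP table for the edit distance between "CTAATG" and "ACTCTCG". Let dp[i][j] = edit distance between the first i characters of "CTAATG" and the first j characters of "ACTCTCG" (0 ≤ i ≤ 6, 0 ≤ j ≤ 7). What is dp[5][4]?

4

   ''  A  C  T  C  T  C  G
''  0  1  2  3  4  5  6  7
 C  1  1  1  2  3  4  5  6
 T  2  2  2  1  2  3  4  5
 A  3  2  3  2  2  3  4  5
 A  4  3  3  3  3  3  4  5
 T  5  4  4  3  4  3  4  5
 G  6  5  5  4  4  4  4  4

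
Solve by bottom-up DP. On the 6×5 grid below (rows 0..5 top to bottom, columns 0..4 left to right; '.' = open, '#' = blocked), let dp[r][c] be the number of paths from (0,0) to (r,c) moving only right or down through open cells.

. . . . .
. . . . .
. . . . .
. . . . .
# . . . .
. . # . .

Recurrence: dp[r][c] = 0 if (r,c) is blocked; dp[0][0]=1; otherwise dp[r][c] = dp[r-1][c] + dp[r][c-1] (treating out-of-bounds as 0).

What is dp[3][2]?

r\c   0   1   2   3   4
  0   1   1   1   1   1
  1   1   2   3   4   5
  2   1   3   6  10  15
  3   1   4  10  20  35
  4   0   4  14  34  69
  5   0   4   0  34 103

10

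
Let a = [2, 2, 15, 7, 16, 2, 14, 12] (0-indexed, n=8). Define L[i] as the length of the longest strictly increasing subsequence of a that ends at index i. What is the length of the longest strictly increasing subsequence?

   i    0    1    2    3    4    5    6    7
a[i]    2    2   15    7   16    2   14   12
L[i]    1    1    2    2    3    1    3    3

3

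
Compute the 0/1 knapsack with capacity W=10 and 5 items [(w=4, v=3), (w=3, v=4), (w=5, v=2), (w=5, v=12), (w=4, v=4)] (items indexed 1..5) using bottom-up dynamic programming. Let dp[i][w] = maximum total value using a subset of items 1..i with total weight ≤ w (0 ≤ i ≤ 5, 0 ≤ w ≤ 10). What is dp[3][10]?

i\w   0   1   2   3   4   5   6   7   8   9  10
  0   0   0   0   0   0   0   0   0   0   0   0
  1   0   0   0   0   3   3   3   3   3   3   3
  2   0   0   0   4   4   4   4   7   7   7   7
  3   0   0   0   4   4   4   4   7   7   7   7
  4   0   0   0   4   4  12  12  12  16  16  16
  5   0   0   0   4   4  12  12  12  16  16  16

7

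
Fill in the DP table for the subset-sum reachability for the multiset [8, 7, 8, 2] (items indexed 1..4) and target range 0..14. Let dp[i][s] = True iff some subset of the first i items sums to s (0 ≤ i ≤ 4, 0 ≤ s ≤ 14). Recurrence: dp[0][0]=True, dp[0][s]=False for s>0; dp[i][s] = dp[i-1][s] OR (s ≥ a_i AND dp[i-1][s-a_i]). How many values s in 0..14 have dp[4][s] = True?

i\s   0   1   2   3   4   5   6   7   8   9  10  11  12  13  14
  0   T   F   F   F   F   F   F   F   F   F   F   F   F   F   F
  1   T   F   F   F   F   F   F   F   T   F   F   F   F   F   F
  2   T   F   F   F   F   F   F   T   T   F   F   F   F   F   F
  3   T   F   F   F   F   F   F   T   T   F   F   F   F   F   F
  4   T   F   T   F   F   F   F   T   T   T   T   F   F   F   F

6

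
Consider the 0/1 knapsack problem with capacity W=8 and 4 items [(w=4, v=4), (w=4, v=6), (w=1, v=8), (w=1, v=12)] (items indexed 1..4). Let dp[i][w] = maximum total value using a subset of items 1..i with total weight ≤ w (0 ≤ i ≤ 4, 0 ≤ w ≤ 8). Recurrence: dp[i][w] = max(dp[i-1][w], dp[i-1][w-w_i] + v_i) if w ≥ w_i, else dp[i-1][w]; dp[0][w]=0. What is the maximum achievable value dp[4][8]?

i\w   0   1   2   3   4   5   6   7   8
  0   0   0   0   0   0   0   0   0   0
  1   0   0   0   0   4   4   4   4   4
  2   0   0   0   0   6   6   6   6  10
  3   0   8   8   8   8  14  14  14  14
  4   0  12  20  20  20  20  26  26  26

26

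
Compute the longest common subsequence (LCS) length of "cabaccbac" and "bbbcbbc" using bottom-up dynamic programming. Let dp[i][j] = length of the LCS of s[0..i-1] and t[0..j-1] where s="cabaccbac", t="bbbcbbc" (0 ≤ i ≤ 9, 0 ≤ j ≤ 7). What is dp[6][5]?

   ''  b  b  b  c  b  b  c
''  0  0  0  0  0  0  0  0
 c  0  0  0  0  1  1  1  1
 a  0  0  0  0  1  1  1  1
 b  0  1  1  1  1  2  2  2
 a  0  1  1  1  1  2  2  2
 c  0  1  1  1  2  2  2  3
 c  0  1  1  1  2  2  2  3
 b  0  1  2  2  2  3  3  3
 a  0  1  2  2  2  3  3  3
 c  0  1  2  2  3  3  3  4

2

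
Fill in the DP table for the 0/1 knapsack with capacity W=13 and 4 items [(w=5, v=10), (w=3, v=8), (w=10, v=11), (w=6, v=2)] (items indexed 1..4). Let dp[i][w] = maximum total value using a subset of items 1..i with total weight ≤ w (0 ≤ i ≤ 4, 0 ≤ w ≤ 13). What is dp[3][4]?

i\w   0   1   2   3   4   5   6   7   8   9  10  11  12  13
  0   0   0   0   0   0   0   0   0   0   0   0   0   0   0
  1   0   0   0   0   0  10  10  10  10  10  10  10  10  10
  2   0   0   0   8   8  10  10  10  18  18  18  18  18  18
  3   0   0   0   8   8  10  10  10  18  18  18  18  18  19
  4   0   0   0   8   8  10  10  10  18  18  18  18  18  19

8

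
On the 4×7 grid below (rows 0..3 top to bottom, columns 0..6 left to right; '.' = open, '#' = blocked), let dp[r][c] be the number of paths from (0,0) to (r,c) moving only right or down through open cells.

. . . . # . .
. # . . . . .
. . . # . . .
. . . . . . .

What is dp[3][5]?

10

r\c   0   1   2   3   4   5   6
  0   1   1   1   1   0   0   0
  1   1   0   1   2   2   2   2
  2   1   1   2   0   2   4   6
  3   1   2   4   4   6  10  16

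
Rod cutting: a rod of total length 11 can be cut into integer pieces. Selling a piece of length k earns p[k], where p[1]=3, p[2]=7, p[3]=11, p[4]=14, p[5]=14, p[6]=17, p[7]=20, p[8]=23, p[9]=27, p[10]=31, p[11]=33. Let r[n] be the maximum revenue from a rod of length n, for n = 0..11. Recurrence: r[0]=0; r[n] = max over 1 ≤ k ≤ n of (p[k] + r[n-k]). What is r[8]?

29

   n    0    1    2    3    4    5    6    7    8    9   10   11
r[n]    0    3    7   11   14   18   22   25   29   33   36   40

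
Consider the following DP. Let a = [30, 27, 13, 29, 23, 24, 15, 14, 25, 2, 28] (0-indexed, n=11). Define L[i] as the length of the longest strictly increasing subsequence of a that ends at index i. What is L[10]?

   i    0    1    2    3    4    5    6    7    8    9   10
a[i]   30   27   13   29   23   24   15   14   25    2   28
L[i]    1    1    1    2    2    3    2    2    4    1    5

5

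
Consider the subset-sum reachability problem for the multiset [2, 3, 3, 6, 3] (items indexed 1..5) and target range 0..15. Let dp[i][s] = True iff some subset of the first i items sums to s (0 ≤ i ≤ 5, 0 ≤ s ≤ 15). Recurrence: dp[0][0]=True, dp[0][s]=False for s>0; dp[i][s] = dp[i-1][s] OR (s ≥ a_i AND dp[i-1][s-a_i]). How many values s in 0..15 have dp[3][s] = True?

i\s   0   1   2   3   4   5   6   7   8   9  10  11  12  13  14  15
  0   T   F   F   F   F   F   F   F   F   F   F   F   F   F   F   F
  1   T   F   T   F   F   F   F   F   F   F   F   F   F   F   F   F
  2   T   F   T   T   F   T   F   F   F   F   F   F   F   F   F   F
  3   T   F   T   T   F   T   T   F   T   F   F   F   F   F   F   F
  4   T   F   T   T   F   T   T   F   T   T   F   T   T   F   T   F
  5   T   F   T   T   F   T   T   F   T   T   F   T   T   F   T   T

6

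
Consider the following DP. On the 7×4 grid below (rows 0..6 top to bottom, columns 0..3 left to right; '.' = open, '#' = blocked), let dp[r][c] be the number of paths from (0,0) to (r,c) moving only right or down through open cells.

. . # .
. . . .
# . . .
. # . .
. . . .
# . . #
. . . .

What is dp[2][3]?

6

r\c   0   1   2   3
  0   1   1   0   0
  1   1   2   2   2
  2   0   2   4   6
  3   0   0   4  10
  4   0   0   4  14
  5   0   0   4   0
  6   0   0   4   4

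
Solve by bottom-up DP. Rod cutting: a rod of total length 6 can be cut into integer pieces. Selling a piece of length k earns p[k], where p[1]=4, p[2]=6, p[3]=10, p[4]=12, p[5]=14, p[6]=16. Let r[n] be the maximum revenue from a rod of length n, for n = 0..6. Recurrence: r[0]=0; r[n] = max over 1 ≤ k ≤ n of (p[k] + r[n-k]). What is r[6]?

24

   n    0    1    2    3    4    5    6
r[n]    0    4    8   12   16   20   24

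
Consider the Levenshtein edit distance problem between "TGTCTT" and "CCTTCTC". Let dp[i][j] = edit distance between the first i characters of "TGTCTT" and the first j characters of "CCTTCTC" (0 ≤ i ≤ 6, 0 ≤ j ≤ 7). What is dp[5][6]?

   ''  C  C  T  T  C  T  C
''  0  1  2  3  4  5  6  7
 T  1  1  2  2  3  4  5  6
 G  2  2  2  3  3  4  5  6
 T  3  3  3  2  3  4  4  5
 C  4  3  3  3  3  3  4  4
 T  5  4  4  3  3  4  3  4
 T  6  5  5  4  3  4  4  4

3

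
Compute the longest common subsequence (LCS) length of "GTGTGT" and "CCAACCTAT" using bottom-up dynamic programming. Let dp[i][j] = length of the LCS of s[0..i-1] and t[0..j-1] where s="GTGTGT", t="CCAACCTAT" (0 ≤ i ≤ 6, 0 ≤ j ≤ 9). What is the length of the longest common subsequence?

2

   ''  C  C  A  A  C  C  T  A  T
''  0  0  0  0  0  0  0  0  0  0
 G  0  0  0  0  0  0  0  0  0  0
 T  0  0  0  0  0  0  0  1  1  1
 G  0  0  0  0  0  0  0  1  1  1
 T  0  0  0  0  0  0  0  1  1  2
 G  0  0  0  0  0  0  0  1  1  2
 T  0  0  0  0  0  0  0  1  1  2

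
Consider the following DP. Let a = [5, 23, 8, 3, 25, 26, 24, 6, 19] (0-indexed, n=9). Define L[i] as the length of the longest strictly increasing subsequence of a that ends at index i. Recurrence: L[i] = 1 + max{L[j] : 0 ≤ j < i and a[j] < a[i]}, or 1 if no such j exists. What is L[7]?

   i    0    1    2    3    4    5    6    7    8
a[i]    5   23    8    3   25   26   24    6   19
L[i]    1    2    2    1    3    4    3    2    3

2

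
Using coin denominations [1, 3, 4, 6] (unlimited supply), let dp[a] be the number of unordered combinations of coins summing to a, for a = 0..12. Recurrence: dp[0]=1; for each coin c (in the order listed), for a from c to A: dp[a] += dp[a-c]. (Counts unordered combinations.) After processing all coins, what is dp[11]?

after  coin     0     1     2     3     4     5     6     7     8     9    10    11    12
          1     1     1     1     1     1     1     1     1     1     1     1     1     1
          3     1     1     1     2     2     2     3     3     3     4     4     4     5
          4     1     1     1     2     3     3     4     5     6     7     8     9    11
          6     1     1     1     2     3     3     5     6     7     9    11    12    16

12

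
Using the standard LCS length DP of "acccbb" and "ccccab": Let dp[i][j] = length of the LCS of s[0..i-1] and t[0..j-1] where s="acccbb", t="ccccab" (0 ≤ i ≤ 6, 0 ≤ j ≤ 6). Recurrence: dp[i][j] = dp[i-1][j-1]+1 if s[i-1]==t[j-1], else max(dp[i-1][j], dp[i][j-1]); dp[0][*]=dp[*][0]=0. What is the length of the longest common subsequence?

   ''  c  c  c  c  a  b
''  0  0  0  0  0  0  0
 a  0  0  0  0  0  1  1
 c  0  1  1  1  1  1  1
 c  0  1  2  2  2  2  2
 c  0  1  2  3  3  3  3
 b  0  1  2  3  3  3  4
 b  0  1  2  3  3  3  4

4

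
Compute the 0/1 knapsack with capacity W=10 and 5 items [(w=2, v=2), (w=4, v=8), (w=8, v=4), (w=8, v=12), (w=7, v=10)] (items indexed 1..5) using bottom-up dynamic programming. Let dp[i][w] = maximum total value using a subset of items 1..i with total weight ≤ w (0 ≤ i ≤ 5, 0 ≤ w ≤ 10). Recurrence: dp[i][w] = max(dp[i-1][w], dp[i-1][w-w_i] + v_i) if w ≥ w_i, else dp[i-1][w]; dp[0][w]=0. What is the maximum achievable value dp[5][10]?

14

i\w   0   1   2   3   4   5   6   7   8   9  10
  0   0   0   0   0   0   0   0   0   0   0   0
  1   0   0   2   2   2   2   2   2   2   2   2
  2   0   0   2   2   8   8  10  10  10  10  10
  3   0   0   2   2   8   8  10  10  10  10  10
  4   0   0   2   2   8   8  10  10  12  12  14
  5   0   0   2   2   8   8  10  10  12  12  14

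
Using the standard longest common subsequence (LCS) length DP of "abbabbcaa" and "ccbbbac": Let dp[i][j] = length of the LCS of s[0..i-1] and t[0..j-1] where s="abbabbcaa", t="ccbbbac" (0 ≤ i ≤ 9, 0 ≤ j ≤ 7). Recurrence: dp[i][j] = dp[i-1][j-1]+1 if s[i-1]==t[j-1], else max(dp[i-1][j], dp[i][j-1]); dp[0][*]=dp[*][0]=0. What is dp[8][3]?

1

   ''  c  c  b  b  b  a  c
''  0  0  0  0  0  0  0  0
 a  0  0  0  0  0  0  1  1
 b  0  0  0  1  1  1  1  1
 b  0  0  0  1  2  2  2  2
 a  0  0  0  1  2  2  3  3
 b  0  0  0  1  2  3  3  3
 b  0  0  0  1  2  3  3  3
 c  0  1  1  1  2  3  3  4
 a  0  1  1  1  2  3  4  4
 a  0  1  1  1  2  3  4  4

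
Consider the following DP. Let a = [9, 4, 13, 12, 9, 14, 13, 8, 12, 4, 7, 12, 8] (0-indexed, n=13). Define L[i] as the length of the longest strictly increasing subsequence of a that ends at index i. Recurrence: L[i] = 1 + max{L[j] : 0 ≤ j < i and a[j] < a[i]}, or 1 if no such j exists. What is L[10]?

2

   i    0    1    2    3    4    5    6    7    8    9   10   11   12
a[i]    9    4   13   12    9   14   13    8   12    4    7   12    8
L[i]    1    1    2    2    2    3    3    2    3    1    2    3    3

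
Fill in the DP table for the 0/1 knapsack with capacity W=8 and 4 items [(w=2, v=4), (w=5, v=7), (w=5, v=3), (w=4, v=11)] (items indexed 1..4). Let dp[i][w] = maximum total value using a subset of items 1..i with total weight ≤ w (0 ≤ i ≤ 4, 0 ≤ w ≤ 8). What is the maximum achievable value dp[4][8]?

15

i\w   0   1   2   3   4   5   6   7   8
  0   0   0   0   0   0   0   0   0   0
  1   0   0   4   4   4   4   4   4   4
  2   0   0   4   4   4   7   7  11  11
  3   0   0   4   4   4   7   7  11  11
  4   0   0   4   4  11  11  15  15  15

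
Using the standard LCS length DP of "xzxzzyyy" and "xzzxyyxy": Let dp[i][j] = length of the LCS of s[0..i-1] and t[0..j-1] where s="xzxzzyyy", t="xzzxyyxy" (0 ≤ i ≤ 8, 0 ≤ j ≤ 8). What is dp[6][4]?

3

   ''  x  z  z  x  y  y  x  y
''  0  0  0  0  0  0  0  0  0
 x  0  1  1  1  1  1  1  1  1
 z  0  1  2  2  2  2  2  2  2
 x  0  1  2  2  3  3  3  3  3
 z  0  1  2  3  3  3  3  3  3
 z  0  1  2  3  3  3  3  3  3
 y  0  1  2  3  3  4  4  4  4
 y  0  1  2  3  3  4  5  5  5
 y  0  1  2  3  3  4  5  5  6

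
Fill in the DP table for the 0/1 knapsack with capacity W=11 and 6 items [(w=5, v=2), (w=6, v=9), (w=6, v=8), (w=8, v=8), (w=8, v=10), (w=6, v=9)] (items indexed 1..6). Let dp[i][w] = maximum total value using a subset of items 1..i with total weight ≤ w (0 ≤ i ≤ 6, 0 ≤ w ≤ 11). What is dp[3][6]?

i\w   0   1   2   3   4   5   6   7   8   9  10  11
  0   0   0   0   0   0   0   0   0   0   0   0   0
  1   0   0   0   0   0   2   2   2   2   2   2   2
  2   0   0   0   0   0   2   9   9   9   9   9  11
  3   0   0   0   0   0   2   9   9   9   9   9  11
  4   0   0   0   0   0   2   9   9   9   9   9  11
  5   0   0   0   0   0   2   9   9  10  10  10  11
  6   0   0   0   0   0   2   9   9  10  10  10  11

9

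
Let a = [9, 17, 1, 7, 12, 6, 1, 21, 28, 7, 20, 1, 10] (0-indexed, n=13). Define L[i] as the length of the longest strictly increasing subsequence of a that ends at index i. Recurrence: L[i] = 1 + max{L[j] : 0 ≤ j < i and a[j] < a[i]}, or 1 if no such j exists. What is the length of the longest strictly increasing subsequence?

5

   i    0    1    2    3    4    5    6    7    8    9   10   11   12
a[i]    9   17    1    7   12    6    1   21   28    7   20    1   10
L[i]    1    2    1    2    3    2    1    4    5    3    4    1    4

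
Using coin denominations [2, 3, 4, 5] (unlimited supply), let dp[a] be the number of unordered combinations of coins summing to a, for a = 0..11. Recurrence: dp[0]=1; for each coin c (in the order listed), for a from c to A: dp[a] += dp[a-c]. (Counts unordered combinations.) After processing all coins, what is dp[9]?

after  coin     0     1     2     3     4     5     6     7     8     9    10    11
          2     1     0     1     0     1     0     1     0     1     0     1     0
          3     1     0     1     1     1     1     2     1     2     2     2     2
          4     1     0     1     1     2     1     3     2     4     3     5     4
          5     1     0     1     1     2     2     3     3     5     5     7     7

5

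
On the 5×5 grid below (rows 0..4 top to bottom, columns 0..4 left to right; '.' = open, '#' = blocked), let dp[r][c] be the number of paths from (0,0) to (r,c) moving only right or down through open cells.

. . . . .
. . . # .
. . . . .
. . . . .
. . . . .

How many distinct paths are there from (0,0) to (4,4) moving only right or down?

r\c   0   1   2   3   4
  0   1   1   1   1   1
  1   1   2   3   0   1
  2   1   3   6   6   7
  3   1   4  10  16  23
  4   1   5  15  31  54

54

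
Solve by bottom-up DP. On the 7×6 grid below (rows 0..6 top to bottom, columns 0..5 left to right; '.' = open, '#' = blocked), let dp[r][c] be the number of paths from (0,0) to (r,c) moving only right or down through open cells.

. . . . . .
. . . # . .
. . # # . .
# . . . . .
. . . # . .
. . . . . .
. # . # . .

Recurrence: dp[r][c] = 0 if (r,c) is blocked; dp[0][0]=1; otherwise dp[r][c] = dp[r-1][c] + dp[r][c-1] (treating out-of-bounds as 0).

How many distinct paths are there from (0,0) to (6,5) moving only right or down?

37

r\c   0   1   2   3   4   5
  0   1   1   1   1   1   1
  1   1   2   3   0   1   2
  2   1   3   0   0   1   3
  3   0   3   3   3   4   7
  4   0   3   6   0   4  11
  5   0   3   9   9  13  24
  6   0   0   9   0  13  37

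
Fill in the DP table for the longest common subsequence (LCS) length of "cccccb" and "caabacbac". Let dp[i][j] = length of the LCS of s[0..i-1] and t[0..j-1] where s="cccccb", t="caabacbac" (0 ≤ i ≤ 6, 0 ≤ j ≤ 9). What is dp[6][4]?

2

   ''  c  a  a  b  a  c  b  a  c
''  0  0  0  0  0  0  0  0  0  0
 c  0  1  1  1  1  1  1  1  1  1
 c  0  1  1  1  1  1  2  2  2  2
 c  0  1  1  1  1  1  2  2  2  3
 c  0  1  1  1  1  1  2  2  2  3
 c  0  1  1  1  1  1  2  2  2  3
 b  0  1  1  1  2  2  2  3  3  3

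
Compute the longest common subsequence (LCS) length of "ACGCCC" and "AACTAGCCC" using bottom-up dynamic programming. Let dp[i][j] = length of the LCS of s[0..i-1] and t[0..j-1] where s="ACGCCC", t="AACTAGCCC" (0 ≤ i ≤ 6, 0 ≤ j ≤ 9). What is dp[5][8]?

5

   ''  A  A  C  T  A  G  C  C  C
''  0  0  0  0  0  0  0  0  0  0
 A  0  1  1  1  1  1  1  1  1  1
 C  0  1  1  2  2  2  2  2  2  2
 G  0  1  1  2  2  2  3  3  3  3
 C  0  1  1  2  2  2  3  4  4  4
 C  0  1  1  2  2  2  3  4  5  5
 C  0  1  1  2  2  2  3  4  5  6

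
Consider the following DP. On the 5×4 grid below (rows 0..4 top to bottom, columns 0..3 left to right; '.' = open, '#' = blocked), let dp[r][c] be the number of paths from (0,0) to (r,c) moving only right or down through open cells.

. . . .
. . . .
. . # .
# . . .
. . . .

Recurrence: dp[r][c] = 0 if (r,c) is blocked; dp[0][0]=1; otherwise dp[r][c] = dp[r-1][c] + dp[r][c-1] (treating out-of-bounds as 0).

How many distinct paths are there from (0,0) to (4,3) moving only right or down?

r\c   0   1   2   3
  0   1   1   1   1
  1   1   2   3   4
  2   1   3   0   4
  3   0   3   3   7
  4   0   3   6  13

13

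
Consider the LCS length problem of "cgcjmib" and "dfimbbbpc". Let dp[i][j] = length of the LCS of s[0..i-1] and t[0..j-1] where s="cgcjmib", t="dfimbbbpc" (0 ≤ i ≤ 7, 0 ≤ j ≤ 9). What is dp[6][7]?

1

   ''  d  f  i  m  b  b  b  p  c
''  0  0  0  0  0  0  0  0  0  0
 c  0  0  0  0  0  0  0  0  0  1
 g  0  0  0  0  0  0  0  0  0  1
 c  0  0  0  0  0  0  0  0  0  1
 j  0  0  0  0  0  0  0  0  0  1
 m  0  0  0  0  1  1  1  1  1  1
 i  0  0  0  1  1  1  1  1  1  1
 b  0  0  0  1  1  2  2  2  2  2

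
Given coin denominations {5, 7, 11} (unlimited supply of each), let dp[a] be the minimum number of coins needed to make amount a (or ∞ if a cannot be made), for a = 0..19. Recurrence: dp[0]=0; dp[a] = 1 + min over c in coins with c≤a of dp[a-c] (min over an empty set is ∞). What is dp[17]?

 a  0  1  2  3  4  5  6  7  8  9 10 11 12 13 14 15 16 17 18 19
dp  0  -  -  -  -  1  -  1  -  -  2  1  2  -  2  3  2  3  2  3
(- denotes ∞ / unreachable)

3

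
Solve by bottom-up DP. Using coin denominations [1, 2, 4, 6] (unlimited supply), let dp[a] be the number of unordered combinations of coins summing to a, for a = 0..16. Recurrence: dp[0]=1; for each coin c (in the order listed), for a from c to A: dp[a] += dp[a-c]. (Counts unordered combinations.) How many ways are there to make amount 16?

41

after  coin     0     1     2     3     4     5     6     7     8     9    10    11    12    13    14    15    16
          1     1     1     1     1     1     1     1     1     1     1     1     1     1     1     1     1     1
          2     1     1     2     2     3     3     4     4     5     5     6     6     7     7     8     8     9
          4     1     1     2     2     4     4     6     6     9     9    12    12    16    16    20    20    25
          6     1     1     2     2     4     4     7     7    11    11    16    16    23    23    31    31    41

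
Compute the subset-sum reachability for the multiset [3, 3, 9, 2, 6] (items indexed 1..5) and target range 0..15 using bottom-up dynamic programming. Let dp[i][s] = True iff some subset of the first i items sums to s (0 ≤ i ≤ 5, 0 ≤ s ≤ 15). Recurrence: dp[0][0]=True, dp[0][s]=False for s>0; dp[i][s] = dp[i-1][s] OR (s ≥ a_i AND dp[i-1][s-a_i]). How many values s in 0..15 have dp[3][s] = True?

6

i\s   0   1   2   3   4   5   6   7   8   9  10  11  12  13  14  15
  0   T   F   F   F   F   F   F   F   F   F   F   F   F   F   F   F
  1   T   F   F   T   F   F   F   F   F   F   F   F   F   F   F   F
  2   T   F   F   T   F   F   T   F   F   F   F   F   F   F   F   F
  3   T   F   F   T   F   F   T   F   F   T   F   F   T   F   F   T
  4   T   F   T   T   F   T   T   F   T   T   F   T   T   F   T   T
  5   T   F   T   T   F   T   T   F   T   T   F   T   T   F   T   T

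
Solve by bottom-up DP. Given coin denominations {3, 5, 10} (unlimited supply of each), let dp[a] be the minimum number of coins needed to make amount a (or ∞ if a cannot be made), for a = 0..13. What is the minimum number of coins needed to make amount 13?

2

 a  0  1  2  3  4  5  6  7  8  9 10 11 12 13
dp  0  -  -  1  -  1  2  -  2  3  1  3  4  2
(- denotes ∞ / unreachable)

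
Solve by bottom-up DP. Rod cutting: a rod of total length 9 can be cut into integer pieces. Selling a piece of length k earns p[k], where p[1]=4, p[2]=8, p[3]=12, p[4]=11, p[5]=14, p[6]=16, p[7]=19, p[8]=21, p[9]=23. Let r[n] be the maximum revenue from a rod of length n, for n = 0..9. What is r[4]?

16

   n    0    1    2    3    4    5    6    7    8    9
r[n]    0    4    8   12   16   20   24   28   32   36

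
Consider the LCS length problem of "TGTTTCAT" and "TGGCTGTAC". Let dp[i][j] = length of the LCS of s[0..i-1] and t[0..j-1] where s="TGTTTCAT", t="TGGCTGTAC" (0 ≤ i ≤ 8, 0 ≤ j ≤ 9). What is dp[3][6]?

3

   ''  T  G  G  C  T  G  T  A  C
''  0  0  0  0  0  0  0  0  0  0
 T  0  1  1  1  1  1  1  1  1  1
 G  0  1  2  2  2  2  2  2  2  2
 T  0  1  2  2  2  3  3  3  3  3
 T  0  1  2  2  2  3  3  4  4  4
 T  0  1  2  2  2  3  3  4  4  4
 C  0  1  2  2  3  3  3  4  4  5
 A  0  1  2  2  3  3  3  4  5  5
 T  0  1  2  2  3  4  4  4  5  5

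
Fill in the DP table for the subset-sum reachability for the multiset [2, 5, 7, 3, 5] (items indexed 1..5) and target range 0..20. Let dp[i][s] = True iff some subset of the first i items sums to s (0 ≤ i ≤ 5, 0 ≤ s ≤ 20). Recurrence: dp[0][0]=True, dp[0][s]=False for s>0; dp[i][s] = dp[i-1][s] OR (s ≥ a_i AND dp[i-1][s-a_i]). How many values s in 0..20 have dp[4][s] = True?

i\s   0   1   2   3   4   5   6   7   8   9  10  11  12  13  14  15  16  17  18  19  20
  0   T   F   F   F   F   F   F   F   F   F   F   F   F   F   F   F   F   F   F   F   F
  1   T   F   T   F   F   F   F   F   F   F   F   F   F   F   F   F   F   F   F   F   F
  2   T   F   T   F   F   T   F   T   F   F   F   F   F   F   F   F   F   F   F   F   F
  3   T   F   T   F   F   T   F   T   F   T   F   F   T   F   T   F   F   F   F   F   F
  4   T   F   T   T   F   T   F   T   T   T   T   F   T   F   T   T   F   T   F   F   F
  5   T   F   T   T   F   T   F   T   T   T   T   F   T   T   T   T   F   T   F   T   T

12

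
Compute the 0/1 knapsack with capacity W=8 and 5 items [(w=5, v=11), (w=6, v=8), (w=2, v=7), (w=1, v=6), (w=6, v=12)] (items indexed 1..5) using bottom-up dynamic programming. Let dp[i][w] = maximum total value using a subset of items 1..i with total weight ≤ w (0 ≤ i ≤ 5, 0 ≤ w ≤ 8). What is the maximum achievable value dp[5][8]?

i\w   0   1   2   3   4   5   6   7   8
  0   0   0   0   0   0   0   0   0   0
  1   0   0   0   0   0  11  11  11  11
  2   0   0   0   0   0  11  11  11  11
  3   0   0   7   7   7  11  11  18  18
  4   0   6   7  13  13  13  17  18  24
  5   0   6   7  13  13  13  17  18  24

24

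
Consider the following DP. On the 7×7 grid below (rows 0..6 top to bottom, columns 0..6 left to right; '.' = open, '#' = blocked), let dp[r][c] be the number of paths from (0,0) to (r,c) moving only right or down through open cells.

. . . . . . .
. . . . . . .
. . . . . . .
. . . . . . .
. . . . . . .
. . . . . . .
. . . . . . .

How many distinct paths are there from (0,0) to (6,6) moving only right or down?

r\c   0   1   2   3   4   5   6
  0   1   1   1   1   1   1   1
  1   1   2   3   4   5   6   7
  2   1   3   6  10  15  21  28
  3   1   4  10  20  35  56  84
  4   1   5  15  35  70 126 210
  5   1   6  21  56 126 252 462
  6   1   7  28  84 210 462 924

924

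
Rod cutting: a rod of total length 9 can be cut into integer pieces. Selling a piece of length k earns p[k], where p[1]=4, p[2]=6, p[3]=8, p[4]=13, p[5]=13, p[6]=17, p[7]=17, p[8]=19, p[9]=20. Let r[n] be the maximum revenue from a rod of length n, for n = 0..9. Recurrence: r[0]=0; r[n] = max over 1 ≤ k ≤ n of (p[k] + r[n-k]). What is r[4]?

16

   n    0    1    2    3    4    5    6    7    8    9
r[n]    0    4    8   12   16   20   24   28   32   36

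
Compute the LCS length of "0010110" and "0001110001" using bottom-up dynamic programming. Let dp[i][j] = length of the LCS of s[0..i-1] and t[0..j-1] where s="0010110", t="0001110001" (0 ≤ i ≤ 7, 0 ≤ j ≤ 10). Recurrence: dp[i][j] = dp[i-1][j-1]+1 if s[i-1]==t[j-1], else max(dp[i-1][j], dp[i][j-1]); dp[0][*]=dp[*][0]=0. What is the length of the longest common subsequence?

   ''  0  0  0  1  1  1  0  0  0  1
''  0  0  0  0  0  0  0  0  0  0  0
 0  0  1  1  1  1  1  1  1  1  1  1
 0  0  1  2  2  2  2  2  2  2  2  2
 1  0  1  2  2  3  3  3  3  3  3  3
 0  0  1  2  3  3  3  3  4  4  4  4
 1  0  1  2  3  4  4  4  4  4  4  5
 1  0  1  2  3  4  5  5  5  5  5  5
 0  0  1  2  3  4  5  5  6  6  6  6

6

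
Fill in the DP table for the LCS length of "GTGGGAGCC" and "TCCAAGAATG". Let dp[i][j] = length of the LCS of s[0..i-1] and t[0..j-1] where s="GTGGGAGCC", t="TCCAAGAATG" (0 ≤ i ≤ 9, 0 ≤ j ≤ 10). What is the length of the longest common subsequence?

4

   ''  T  C  C  A  A  G  A  A  T  G
''  0  0  0  0  0  0  0  0  0  0  0
 G  0  0  0  0  0  0  1  1  1  1  1
 T  0  1  1  1  1  1  1  1  1  2  2
 G  0  1  1  1  1  1  2  2  2  2  3
 G  0  1  1  1  1  1  2  2  2  2  3
 G  0  1  1  1  1  1  2  2  2  2  3
 A  0  1  1  1  2  2  2  3  3  3  3
 G  0  1  1  1  2  2  3  3  3  3  4
 C  0  1  2  2  2  2  3  3  3  3  4
 C  0  1  2  3  3  3  3  3  3  3  4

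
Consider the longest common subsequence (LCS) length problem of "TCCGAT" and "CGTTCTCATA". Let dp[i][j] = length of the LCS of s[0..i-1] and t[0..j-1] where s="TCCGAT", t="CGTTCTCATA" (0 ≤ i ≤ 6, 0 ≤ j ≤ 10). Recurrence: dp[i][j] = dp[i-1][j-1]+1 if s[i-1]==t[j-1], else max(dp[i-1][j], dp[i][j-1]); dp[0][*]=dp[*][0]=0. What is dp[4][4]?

2

   ''  C  G  T  T  C  T  C  A  T  A
''  0  0  0  0  0  0  0  0  0  0  0
 T  0  0  0  1  1  1  1  1  1  1  1
 C  0  1  1  1  1  2  2  2  2  2  2
 C  0  1  1  1  1  2  2  3  3  3  3
 G  0  1  2  2  2  2  2  3  3  3  3
 A  0  1  2  2  2  2  2  3  4  4  4
 T  0  1  2  3  3  3  3  3  4  5  5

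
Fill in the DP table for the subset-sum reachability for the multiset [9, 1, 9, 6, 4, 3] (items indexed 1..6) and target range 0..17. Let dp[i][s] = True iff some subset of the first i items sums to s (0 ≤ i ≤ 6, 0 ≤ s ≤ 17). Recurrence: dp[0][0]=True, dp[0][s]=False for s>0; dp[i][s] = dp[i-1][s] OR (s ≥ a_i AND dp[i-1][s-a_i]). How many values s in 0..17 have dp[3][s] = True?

4

i\s   0   1   2   3   4   5   6   7   8   9  10  11  12  13  14  15  16  17
  0   T   F   F   F   F   F   F   F   F   F   F   F   F   F   F   F   F   F
  1   T   F   F   F   F   F   F   F   F   T   F   F   F   F   F   F   F   F
  2   T   T   F   F   F   F   F   F   F   T   T   F   F   F   F   F   F   F
  3   T   T   F   F   F   F   F   F   F   T   T   F   F   F   F   F   F   F
  4   T   T   F   F   F   F   T   T   F   T   T   F   F   F   F   T   T   F
  5   T   T   F   F   T   T   T   T   F   T   T   T   F   T   T   T   T   F
  6   T   T   F   T   T   T   T   T   T   T   T   T   T   T   T   T   T   T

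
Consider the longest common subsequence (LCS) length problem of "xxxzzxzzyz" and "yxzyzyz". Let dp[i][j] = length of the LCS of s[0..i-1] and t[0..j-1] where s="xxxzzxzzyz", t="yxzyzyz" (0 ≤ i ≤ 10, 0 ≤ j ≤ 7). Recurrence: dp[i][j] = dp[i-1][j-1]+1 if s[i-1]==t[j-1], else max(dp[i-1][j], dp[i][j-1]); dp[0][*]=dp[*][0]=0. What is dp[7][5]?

3

   ''  y  x  z  y  z  y  z
''  0  0  0  0  0  0  0  0
 x  0  0  1  1  1  1  1  1
 x  0  0  1  1  1  1  1  1
 x  0  0  1  1  1  1  1  1
 z  0  0  1  2  2  2  2  2
 z  0  0  1  2  2  3  3  3
 x  0  0  1  2  2  3  3  3
 z  0  0  1  2  2  3  3  4
 z  0  0  1  2  2  3  3  4
 y  0  1  1  2  3  3  4  4
 z  0  1  1  2  3  4  4  5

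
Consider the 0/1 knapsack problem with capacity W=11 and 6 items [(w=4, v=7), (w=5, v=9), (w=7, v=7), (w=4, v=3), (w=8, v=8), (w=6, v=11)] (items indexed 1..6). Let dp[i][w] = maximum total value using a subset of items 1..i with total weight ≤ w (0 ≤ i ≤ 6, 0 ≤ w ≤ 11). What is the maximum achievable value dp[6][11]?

i\w   0   1   2   3   4   5   6   7   8   9  10  11
  0   0   0   0   0   0   0   0   0   0   0   0   0
  1   0   0   0   0   7   7   7   7   7   7   7   7
  2   0   0   0   0   7   9   9   9   9  16  16  16
  3   0   0   0   0   7   9   9   9   9  16  16  16
  4   0   0   0   0   7   9   9   9  10  16  16  16
  5   0   0   0   0   7   9   9   9  10  16  16  16
  6   0   0   0   0   7   9  11  11  11  16  18  20

20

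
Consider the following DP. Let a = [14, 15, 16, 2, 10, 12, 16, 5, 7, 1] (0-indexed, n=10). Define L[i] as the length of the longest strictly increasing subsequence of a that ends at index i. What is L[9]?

1

   i    0    1    2    3    4    5    6    7    8    9
a[i]   14   15   16    2   10   12   16    5    7    1
L[i]    1    2    3    1    2    3    4    2    3    1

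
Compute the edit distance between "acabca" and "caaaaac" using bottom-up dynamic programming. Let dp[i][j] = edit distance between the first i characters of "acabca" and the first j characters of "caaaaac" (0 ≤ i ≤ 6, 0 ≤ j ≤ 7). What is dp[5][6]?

4

   ''  c  a  a  a  a  a  c
''  0  1  2  3  4  5  6  7
 a  1  1  1  2  3  4  5  6
 c  2  1  2  2  3  4  5  5
 a  3  2  1  2  2  3  4  5
 b  4  3  2  2  3  3  4  5
 c  5  4  3  3  3  4  4  4
 a  6  5  4  3  3  3  4  5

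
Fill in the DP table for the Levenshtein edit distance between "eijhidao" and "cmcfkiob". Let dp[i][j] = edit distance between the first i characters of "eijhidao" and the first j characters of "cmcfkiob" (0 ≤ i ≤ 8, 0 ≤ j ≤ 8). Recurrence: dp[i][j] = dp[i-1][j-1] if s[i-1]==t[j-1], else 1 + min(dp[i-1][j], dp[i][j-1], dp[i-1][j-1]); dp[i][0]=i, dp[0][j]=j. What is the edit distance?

   ''  c  m  c  f  k  i  o  b
''  0  1  2  3  4  5  6  7  8
 e  1  1  2  3  4  5  6  7  8
 i  2  2  2  3  4  5  5  6  7
 j  3  3  3  3  4  5  6  6  7
 h  4  4  4  4  4  5  6  7  7
 i  5  5  5  5  5  5  5  6  7
 d  6  6  6  6  6  6  6  6  7
 a  7  7  7  7  7  7  7  7  7
 o  8  8  8  8  8  8  8  7  8

8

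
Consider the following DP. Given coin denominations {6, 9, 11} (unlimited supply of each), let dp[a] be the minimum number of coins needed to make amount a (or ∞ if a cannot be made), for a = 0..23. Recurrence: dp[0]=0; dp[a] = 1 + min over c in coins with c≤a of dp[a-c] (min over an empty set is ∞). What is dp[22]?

2

 a  0  1  2  3  4  5  6  7  8  9 10 11 12 13 14 15 16 17 18 19 20 21 22 23
dp  0  -  -  -  -  -  1  -  -  1  -  1  2  -  -  2  -  2  2  -  2  3  2  3
(- denotes ∞ / unreachable)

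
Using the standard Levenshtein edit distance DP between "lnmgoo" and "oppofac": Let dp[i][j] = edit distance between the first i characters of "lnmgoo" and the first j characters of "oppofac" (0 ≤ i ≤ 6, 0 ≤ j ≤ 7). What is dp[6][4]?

5

   ''  o  p  p  o  f  a  c
''  0  1  2  3  4  5  6  7
 l  1  1  2  3  4  5  6  7
 n  2  2  2  3  4  5  6  7
 m  3  3  3  3  4  5  6  7
 g  4  4  4  4  4  5  6  7
 o  5  4  5  5  4  5  6  7
 o  6  5  5  6  5  5  6  7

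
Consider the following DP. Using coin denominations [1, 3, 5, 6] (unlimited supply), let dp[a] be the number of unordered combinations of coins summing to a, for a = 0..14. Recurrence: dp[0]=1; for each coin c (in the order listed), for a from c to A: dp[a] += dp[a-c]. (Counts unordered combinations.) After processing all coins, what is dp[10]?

after  coin     0     1     2     3     4     5     6     7     8     9    10    11    12    13    14
          1     1     1     1     1     1     1     1     1     1     1     1     1     1     1     1
          3     1     1     1     2     2     2     3     3     3     4     4     4     5     5     5
          5     1     1     1     2     2     3     4     4     5     6     7     8     9    10    11
          6     1     1     1     2     2     3     5     5     6     8     9    11    14    15    17

9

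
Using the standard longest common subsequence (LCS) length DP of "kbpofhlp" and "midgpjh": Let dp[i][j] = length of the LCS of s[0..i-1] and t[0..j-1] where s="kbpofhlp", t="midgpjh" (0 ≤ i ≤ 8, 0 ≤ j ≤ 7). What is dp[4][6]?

   ''  m  i  d  g  p  j  h
''  0  0  0  0  0  0  0  0
 k  0  0  0  0  0  0  0  0
 b  0  0  0  0  0  0  0  0
 p  0  0  0  0  0  1  1  1
 o  0  0  0  0  0  1  1  1
 f  0  0  0  0  0  1  1  1
 h  0  0  0  0  0  1  1  2
 l  0  0  0  0  0  1  1  2
 p  0  0  0  0  0  1  1  2

1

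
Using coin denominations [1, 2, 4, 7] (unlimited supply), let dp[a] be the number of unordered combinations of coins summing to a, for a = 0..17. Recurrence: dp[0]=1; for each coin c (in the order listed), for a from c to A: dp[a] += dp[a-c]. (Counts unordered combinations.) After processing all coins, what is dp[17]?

39

after  coin     0     1     2     3     4     5     6     7     8     9    10    11    12    13    14    15    16    17
          1     1     1     1     1     1     1     1     1     1     1     1     1     1     1     1     1     1     1
          2     1     1     2     2     3     3     4     4     5     5     6     6     7     7     8     8     9     9
          4     1     1     2     2     4     4     6     6     9     9    12    12    16    16    20    20    25    25
          7     1     1     2     2     4     4     6     7    10    11    14    16    20    22    27    30    36    39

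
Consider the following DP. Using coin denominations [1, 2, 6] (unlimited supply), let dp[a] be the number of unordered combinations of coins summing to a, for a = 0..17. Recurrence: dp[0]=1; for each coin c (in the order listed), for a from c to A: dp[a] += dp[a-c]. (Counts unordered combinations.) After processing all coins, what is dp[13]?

12

after  coin     0     1     2     3     4     5     6     7     8     9    10    11    12    13    14    15    16    17
          1     1     1     1     1     1     1     1     1     1     1     1     1     1     1     1     1     1     1
          2     1     1     2     2     3     3     4     4     5     5     6     6     7     7     8     8     9     9
          6     1     1     2     2     3     3     5     5     7     7     9     9    12    12    15    15    18    18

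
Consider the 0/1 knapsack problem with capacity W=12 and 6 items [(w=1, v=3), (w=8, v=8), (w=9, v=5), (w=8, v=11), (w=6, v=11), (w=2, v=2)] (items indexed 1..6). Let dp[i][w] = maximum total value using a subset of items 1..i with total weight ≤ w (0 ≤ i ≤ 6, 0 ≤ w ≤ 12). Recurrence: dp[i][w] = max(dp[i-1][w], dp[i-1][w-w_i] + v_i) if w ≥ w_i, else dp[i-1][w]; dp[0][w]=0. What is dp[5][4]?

i\w   0   1   2   3   4   5   6   7   8   9  10  11  12
  0   0   0   0   0   0   0   0   0   0   0   0   0   0
  1   0   3   3   3   3   3   3   3   3   3   3   3   3
  2   0   3   3   3   3   3   3   3   8  11  11  11  11
  3   0   3   3   3   3   3   3   3   8  11  11  11  11
  4   0   3   3   3   3   3   3   3  11  14  14  14  14
  5   0   3   3   3   3   3  11  14  14  14  14  14  14
  6   0   3   3   5   5   5  11  14  14  16  16  16  16

3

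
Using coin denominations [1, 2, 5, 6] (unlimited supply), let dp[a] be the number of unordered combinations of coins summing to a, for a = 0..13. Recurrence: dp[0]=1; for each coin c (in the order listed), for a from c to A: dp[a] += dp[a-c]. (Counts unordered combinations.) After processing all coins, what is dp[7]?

7

after  coin     0     1     2     3     4     5     6     7     8     9    10    11    12    13
          1     1     1     1     1     1     1     1     1     1     1     1     1     1     1
          2     1     1     2     2     3     3     4     4     5     5     6     6     7     7
          5     1     1     2     2     3     4     5     6     7     8    10    11    13    14
          6     1     1     2     2     3     4     6     7     9    10    13    15    19    21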